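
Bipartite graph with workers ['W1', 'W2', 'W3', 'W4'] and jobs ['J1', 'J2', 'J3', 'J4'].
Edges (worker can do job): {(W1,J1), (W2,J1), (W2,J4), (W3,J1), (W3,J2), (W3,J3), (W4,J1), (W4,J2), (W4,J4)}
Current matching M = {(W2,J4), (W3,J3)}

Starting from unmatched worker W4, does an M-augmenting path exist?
Yes: W4 → J2

An M-augmenting path alternates non-matching / matching edges, starting and ending at unmatched vertices.
Path: W4 → J2
(J2 is unmatched in M, so the path is augmenting.)
Flipping edges along this path would increase |M| from 2 to 3.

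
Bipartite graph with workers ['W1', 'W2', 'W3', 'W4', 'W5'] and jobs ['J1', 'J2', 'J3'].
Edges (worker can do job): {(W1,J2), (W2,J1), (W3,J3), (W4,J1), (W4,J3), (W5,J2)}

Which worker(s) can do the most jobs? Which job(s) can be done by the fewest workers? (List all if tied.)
Most versatile: W4 (2 jobs); Least covered: J1, J2, J3 (2 workers)

Worker degrees (jobs they can do): W1:1, W2:1, W3:1, W4:2, W5:1
Job degrees (workers who can do it): J1:2, J2:2, J3:2

Maximum worker degree is 2, achieved by: W4
Minimum job degree is 2, achieved by: J1, J2, J3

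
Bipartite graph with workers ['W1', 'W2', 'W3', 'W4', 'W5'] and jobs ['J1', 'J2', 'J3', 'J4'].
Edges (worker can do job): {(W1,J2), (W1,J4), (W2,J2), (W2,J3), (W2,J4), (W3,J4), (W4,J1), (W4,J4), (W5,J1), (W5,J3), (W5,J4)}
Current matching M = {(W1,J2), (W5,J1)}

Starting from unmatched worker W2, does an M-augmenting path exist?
Yes: W2 → J2 → W1 → J4

An M-augmenting path alternates non-matching / matching edges, starting and ending at unmatched vertices.
Path: W2 → J2 → W1 → J4
(J4 is unmatched in M, so the path is augmenting.)
Flipping edges along this path would increase |M| from 2 to 3.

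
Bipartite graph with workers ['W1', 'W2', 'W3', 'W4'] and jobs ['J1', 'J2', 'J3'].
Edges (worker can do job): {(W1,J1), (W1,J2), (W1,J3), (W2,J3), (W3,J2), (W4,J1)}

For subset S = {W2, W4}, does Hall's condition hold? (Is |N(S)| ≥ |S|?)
Yes: |N(S)| = 2, |S| = 2

Subset S = {W2, W4}
Neighbors N(S) = {J1, J3}

|N(S)| = 2, |S| = 2
Hall's condition: |N(S)| ≥ |S| is satisfied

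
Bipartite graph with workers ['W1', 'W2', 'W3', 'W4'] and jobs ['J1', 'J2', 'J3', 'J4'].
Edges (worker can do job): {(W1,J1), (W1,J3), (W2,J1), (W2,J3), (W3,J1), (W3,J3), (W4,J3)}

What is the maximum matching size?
Maximum matching size = 2

Maximum matching: {(W3,J1), (W4,J3)}
Size: 2

This assigns 2 workers to 2 distinct jobs.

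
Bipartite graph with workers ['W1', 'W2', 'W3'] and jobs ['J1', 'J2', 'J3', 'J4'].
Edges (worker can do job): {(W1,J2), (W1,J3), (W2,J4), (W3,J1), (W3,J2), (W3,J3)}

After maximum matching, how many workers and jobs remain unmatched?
Unmatched: 0 workers, 1 jobs

Maximum matching size: 3
Workers: 3 total, 3 matched, 0 unmatched
Jobs: 4 total, 3 matched, 1 unmatched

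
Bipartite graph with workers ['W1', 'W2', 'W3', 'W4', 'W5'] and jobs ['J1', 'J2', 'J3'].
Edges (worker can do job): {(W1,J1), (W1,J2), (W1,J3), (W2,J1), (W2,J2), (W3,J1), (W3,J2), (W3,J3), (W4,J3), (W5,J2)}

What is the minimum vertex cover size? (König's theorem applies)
Minimum vertex cover size = 3

By König's theorem: in bipartite graphs,
min vertex cover = max matching = 3

Maximum matching has size 3, so minimum vertex cover also has size 3.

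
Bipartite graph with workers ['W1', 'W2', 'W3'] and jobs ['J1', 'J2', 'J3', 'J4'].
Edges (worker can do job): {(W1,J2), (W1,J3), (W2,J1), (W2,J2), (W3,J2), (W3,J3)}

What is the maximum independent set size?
Maximum independent set = 4

By König's theorem:
- Min vertex cover = Max matching = 3
- Max independent set = Total vertices - Min vertex cover
- Max independent set = 7 - 3 = 4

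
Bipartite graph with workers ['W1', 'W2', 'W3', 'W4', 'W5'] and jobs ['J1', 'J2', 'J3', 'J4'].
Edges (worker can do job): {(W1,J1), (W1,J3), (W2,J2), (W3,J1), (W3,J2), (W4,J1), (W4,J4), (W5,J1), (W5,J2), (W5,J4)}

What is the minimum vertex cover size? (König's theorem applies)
Minimum vertex cover size = 4

By König's theorem: in bipartite graphs,
min vertex cover = max matching = 4

Maximum matching has size 4, so minimum vertex cover also has size 4.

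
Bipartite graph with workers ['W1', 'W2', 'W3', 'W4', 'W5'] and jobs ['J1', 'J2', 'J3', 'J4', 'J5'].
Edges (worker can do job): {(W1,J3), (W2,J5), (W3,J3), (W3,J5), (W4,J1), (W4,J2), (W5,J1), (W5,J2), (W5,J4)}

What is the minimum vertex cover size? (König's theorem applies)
Minimum vertex cover size = 4

By König's theorem: in bipartite graphs,
min vertex cover = max matching = 4

Maximum matching has size 4, so minimum vertex cover also has size 4.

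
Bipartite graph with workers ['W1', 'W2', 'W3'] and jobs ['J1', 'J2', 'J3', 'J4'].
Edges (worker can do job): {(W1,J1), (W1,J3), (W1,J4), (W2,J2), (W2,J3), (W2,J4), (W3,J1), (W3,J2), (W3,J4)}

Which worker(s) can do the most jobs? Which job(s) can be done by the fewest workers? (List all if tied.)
Most versatile: W1, W2, W3 (3 jobs); Least covered: J1, J2, J3 (2 workers)

Worker degrees (jobs they can do): W1:3, W2:3, W3:3
Job degrees (workers who can do it): J1:2, J2:2, J3:2, J4:3

Maximum worker degree is 3, achieved by: W1, W2, W3
Minimum job degree is 2, achieved by: J1, J2, J3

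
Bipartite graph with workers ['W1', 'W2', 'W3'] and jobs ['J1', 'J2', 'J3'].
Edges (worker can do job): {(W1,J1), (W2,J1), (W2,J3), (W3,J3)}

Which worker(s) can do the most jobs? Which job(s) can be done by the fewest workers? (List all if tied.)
Most versatile: W2 (2 jobs); Least covered: J2 (0 workers)

Worker degrees (jobs they can do): W1:1, W2:2, W3:1
Job degrees (workers who can do it): J1:2, J2:0, J3:2

Maximum worker degree is 2, achieved by: W2
Minimum job degree is 0, achieved by: J2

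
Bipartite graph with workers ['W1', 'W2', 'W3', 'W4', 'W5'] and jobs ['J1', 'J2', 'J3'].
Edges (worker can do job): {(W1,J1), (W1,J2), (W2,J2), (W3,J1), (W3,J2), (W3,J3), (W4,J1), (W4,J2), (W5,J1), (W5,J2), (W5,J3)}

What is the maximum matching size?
Maximum matching size = 3

Maximum matching: {(W3,J3), (W4,J2), (W5,J1)}
Size: 3

This assigns 3 workers to 3 distinct jobs.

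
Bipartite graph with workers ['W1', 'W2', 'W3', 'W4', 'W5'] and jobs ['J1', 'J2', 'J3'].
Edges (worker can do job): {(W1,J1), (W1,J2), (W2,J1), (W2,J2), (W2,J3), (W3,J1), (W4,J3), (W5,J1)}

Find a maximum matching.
Matching: {(W1,J2), (W3,J1), (W4,J3)}

Maximum matching (size 3):
  W1 → J2
  W3 → J1
  W4 → J3

Each worker is assigned to at most one job, and each job to at most one worker.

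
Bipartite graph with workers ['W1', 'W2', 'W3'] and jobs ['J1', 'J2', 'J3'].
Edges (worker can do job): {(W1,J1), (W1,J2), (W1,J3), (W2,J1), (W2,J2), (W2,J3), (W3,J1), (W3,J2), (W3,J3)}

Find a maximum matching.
Matching: {(W1,J3), (W2,J2), (W3,J1)}

Maximum matching (size 3):
  W1 → J3
  W2 → J2
  W3 → J1

Each worker is assigned to at most one job, and each job to at most one worker.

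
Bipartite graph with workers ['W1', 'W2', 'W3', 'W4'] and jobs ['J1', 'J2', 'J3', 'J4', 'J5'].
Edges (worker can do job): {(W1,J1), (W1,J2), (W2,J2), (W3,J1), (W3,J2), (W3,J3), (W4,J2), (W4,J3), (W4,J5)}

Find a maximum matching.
Matching: {(W1,J1), (W2,J2), (W3,J3), (W4,J5)}

Maximum matching (size 4):
  W1 → J1
  W2 → J2
  W3 → J3
  W4 → J5

Each worker is assigned to at most one job, and each job to at most one worker.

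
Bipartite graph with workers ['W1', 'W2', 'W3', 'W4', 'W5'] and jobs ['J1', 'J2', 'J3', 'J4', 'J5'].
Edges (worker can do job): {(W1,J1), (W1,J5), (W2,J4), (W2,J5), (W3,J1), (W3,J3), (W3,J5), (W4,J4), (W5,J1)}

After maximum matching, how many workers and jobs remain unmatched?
Unmatched: 1 workers, 1 jobs

Maximum matching size: 4
Workers: 5 total, 4 matched, 1 unmatched
Jobs: 5 total, 4 matched, 1 unmatched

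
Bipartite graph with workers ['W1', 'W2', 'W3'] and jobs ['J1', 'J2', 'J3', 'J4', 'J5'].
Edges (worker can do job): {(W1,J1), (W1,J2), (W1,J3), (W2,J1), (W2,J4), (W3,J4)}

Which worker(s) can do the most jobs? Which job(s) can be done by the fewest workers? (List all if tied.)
Most versatile: W1 (3 jobs); Least covered: J5 (0 workers)

Worker degrees (jobs they can do): W1:3, W2:2, W3:1
Job degrees (workers who can do it): J1:2, J2:1, J3:1, J4:2, J5:0

Maximum worker degree is 3, achieved by: W1
Minimum job degree is 0, achieved by: J5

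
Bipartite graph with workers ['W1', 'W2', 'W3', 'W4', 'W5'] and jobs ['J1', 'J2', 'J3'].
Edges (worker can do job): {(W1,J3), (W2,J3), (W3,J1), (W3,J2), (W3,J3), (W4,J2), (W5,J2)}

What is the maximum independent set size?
Maximum independent set = 5

By König's theorem:
- Min vertex cover = Max matching = 3
- Max independent set = Total vertices - Min vertex cover
- Max independent set = 8 - 3 = 5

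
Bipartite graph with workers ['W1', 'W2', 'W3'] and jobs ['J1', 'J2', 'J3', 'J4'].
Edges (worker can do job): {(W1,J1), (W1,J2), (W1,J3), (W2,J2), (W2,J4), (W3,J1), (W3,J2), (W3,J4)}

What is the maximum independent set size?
Maximum independent set = 4

By König's theorem:
- Min vertex cover = Max matching = 3
- Max independent set = Total vertices - Min vertex cover
- Max independent set = 7 - 3 = 4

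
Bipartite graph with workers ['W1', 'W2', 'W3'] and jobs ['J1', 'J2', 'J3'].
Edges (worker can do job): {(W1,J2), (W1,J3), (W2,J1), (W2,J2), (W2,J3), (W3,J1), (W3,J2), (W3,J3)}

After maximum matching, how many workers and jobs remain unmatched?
Unmatched: 0 workers, 0 jobs

Maximum matching size: 3
Workers: 3 total, 3 matched, 0 unmatched
Jobs: 3 total, 3 matched, 0 unmatched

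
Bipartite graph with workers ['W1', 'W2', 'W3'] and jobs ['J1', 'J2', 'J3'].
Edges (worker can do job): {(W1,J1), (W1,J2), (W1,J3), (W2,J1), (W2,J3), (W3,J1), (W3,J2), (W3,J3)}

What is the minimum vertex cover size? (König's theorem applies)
Minimum vertex cover size = 3

By König's theorem: in bipartite graphs,
min vertex cover = max matching = 3

Maximum matching has size 3, so minimum vertex cover also has size 3.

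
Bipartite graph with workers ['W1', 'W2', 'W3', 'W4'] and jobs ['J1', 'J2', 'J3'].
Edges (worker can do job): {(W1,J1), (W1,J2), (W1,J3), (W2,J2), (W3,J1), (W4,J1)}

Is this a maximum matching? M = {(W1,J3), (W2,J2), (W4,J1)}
Yes, size 3 is maximum

Proposed matching has size 3.
Maximum matching size for this graph: 3.

This is a maximum matching.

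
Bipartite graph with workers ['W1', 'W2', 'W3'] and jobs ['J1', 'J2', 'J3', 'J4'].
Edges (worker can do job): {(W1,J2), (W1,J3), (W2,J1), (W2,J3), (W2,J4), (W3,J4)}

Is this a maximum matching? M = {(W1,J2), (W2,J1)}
No, size 2 is not maximum

Proposed matching has size 2.
Maximum matching size for this graph: 3.

This is NOT maximum - can be improved to size 3.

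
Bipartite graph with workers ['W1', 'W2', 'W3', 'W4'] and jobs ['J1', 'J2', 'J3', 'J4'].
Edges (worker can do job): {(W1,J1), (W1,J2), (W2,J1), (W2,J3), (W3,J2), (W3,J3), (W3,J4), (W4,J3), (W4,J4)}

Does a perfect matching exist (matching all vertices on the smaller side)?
Yes, perfect matching exists (size 4)

Perfect matching: {(W1,J2), (W2,J1), (W3,J4), (W4,J3)}
All 4 vertices on the smaller side are matched.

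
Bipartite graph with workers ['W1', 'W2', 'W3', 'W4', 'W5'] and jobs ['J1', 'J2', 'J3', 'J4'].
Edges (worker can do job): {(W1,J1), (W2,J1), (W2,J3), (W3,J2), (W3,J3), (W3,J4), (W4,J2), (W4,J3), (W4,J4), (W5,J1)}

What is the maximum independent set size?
Maximum independent set = 5

By König's theorem:
- Min vertex cover = Max matching = 4
- Max independent set = Total vertices - Min vertex cover
- Max independent set = 9 - 4 = 5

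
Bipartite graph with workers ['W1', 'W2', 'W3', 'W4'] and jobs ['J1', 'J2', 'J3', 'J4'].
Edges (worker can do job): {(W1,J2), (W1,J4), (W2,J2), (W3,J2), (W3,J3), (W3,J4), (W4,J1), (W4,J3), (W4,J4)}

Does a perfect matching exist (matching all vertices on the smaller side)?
Yes, perfect matching exists (size 4)

Perfect matching: {(W1,J4), (W2,J2), (W3,J3), (W4,J1)}
All 4 vertices on the smaller side are matched.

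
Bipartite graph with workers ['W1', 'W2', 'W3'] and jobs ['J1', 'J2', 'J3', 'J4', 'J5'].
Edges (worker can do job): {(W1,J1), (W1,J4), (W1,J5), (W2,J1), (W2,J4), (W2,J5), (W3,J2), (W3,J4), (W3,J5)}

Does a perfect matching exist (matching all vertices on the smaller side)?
Yes, perfect matching exists (size 3)

Perfect matching: {(W1,J1), (W2,J4), (W3,J2)}
All 3 vertices on the smaller side are matched.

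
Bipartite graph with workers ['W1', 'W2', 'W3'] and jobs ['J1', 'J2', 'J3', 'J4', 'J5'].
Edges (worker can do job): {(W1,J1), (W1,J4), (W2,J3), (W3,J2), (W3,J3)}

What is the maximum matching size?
Maximum matching size = 3

Maximum matching: {(W1,J4), (W2,J3), (W3,J2)}
Size: 3

This assigns 3 workers to 3 distinct jobs.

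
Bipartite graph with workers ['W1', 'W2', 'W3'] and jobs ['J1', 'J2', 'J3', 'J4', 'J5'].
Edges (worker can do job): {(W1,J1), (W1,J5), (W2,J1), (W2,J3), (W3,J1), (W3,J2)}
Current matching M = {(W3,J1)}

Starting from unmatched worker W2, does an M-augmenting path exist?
Yes: W2 → J3

An M-augmenting path alternates non-matching / matching edges, starting and ending at unmatched vertices.
Path: W2 → J3
(J3 is unmatched in M, so the path is augmenting.)
Flipping edges along this path would increase |M| from 1 to 2.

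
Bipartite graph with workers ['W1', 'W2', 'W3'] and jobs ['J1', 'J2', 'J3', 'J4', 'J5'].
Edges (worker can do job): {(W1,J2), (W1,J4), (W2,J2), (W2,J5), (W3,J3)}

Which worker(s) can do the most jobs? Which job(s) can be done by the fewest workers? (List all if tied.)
Most versatile: W1, W2 (2 jobs); Least covered: J1 (0 workers)

Worker degrees (jobs they can do): W1:2, W2:2, W3:1
Job degrees (workers who can do it): J1:0, J2:2, J3:1, J4:1, J5:1

Maximum worker degree is 2, achieved by: W1, W2
Minimum job degree is 0, achieved by: J1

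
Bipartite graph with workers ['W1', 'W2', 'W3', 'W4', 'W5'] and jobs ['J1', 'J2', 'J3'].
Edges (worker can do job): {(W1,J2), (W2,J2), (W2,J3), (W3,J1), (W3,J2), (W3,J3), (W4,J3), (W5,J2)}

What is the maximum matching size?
Maximum matching size = 3

Maximum matching: {(W3,J1), (W4,J3), (W5,J2)}
Size: 3

This assigns 3 workers to 3 distinct jobs.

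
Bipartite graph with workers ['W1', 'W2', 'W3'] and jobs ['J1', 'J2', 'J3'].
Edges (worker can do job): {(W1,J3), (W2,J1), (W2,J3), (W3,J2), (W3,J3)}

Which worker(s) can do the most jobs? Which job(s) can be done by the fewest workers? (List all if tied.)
Most versatile: W2, W3 (2 jobs); Least covered: J1, J2 (1 workers)

Worker degrees (jobs they can do): W1:1, W2:2, W3:2
Job degrees (workers who can do it): J1:1, J2:1, J3:3

Maximum worker degree is 2, achieved by: W2, W3
Minimum job degree is 1, achieved by: J1, J2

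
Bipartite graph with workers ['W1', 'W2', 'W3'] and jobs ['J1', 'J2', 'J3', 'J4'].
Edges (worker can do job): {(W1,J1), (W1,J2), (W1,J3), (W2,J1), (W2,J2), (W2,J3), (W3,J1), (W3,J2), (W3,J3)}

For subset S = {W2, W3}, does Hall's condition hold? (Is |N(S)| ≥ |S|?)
Yes: |N(S)| = 3, |S| = 2

Subset S = {W2, W3}
Neighbors N(S) = {J1, J2, J3}

|N(S)| = 3, |S| = 2
Hall's condition: |N(S)| ≥ |S| is satisfied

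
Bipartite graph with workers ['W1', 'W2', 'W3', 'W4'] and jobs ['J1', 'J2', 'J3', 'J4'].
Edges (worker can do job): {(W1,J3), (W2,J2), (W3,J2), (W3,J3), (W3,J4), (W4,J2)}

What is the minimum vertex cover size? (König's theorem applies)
Minimum vertex cover size = 3

By König's theorem: in bipartite graphs,
min vertex cover = max matching = 3

Maximum matching has size 3, so minimum vertex cover also has size 3.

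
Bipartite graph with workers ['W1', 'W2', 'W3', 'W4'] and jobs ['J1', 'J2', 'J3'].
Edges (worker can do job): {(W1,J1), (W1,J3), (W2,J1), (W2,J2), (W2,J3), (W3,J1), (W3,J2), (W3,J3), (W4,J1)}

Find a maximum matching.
Matching: {(W1,J3), (W3,J2), (W4,J1)}

Maximum matching (size 3):
  W1 → J3
  W3 → J2
  W4 → J1

Each worker is assigned to at most one job, and each job to at most one worker.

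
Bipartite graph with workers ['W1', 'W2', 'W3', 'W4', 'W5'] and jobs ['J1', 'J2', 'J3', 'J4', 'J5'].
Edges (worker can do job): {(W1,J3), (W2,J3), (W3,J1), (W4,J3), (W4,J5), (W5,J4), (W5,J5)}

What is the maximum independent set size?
Maximum independent set = 6

By König's theorem:
- Min vertex cover = Max matching = 4
- Max independent set = Total vertices - Min vertex cover
- Max independent set = 10 - 4 = 6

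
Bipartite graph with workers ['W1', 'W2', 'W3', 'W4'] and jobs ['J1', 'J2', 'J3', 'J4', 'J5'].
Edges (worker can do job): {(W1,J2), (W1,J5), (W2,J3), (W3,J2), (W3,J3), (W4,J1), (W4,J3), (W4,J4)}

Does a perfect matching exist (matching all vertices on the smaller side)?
Yes, perfect matching exists (size 4)

Perfect matching: {(W1,J5), (W2,J3), (W3,J2), (W4,J4)}
All 4 vertices on the smaller side are matched.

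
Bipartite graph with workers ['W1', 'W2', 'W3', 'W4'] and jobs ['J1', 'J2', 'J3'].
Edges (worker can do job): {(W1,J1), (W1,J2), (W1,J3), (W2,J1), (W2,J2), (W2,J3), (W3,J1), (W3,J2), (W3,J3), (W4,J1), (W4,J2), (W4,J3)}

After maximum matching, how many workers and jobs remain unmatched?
Unmatched: 1 workers, 0 jobs

Maximum matching size: 3
Workers: 4 total, 3 matched, 1 unmatched
Jobs: 3 total, 3 matched, 0 unmatched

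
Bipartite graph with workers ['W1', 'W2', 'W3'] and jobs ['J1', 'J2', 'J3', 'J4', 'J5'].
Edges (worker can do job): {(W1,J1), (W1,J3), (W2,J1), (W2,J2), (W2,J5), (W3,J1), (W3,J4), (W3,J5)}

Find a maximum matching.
Matching: {(W1,J1), (W2,J5), (W3,J4)}

Maximum matching (size 3):
  W1 → J1
  W2 → J5
  W3 → J4

Each worker is assigned to at most one job, and each job to at most one worker.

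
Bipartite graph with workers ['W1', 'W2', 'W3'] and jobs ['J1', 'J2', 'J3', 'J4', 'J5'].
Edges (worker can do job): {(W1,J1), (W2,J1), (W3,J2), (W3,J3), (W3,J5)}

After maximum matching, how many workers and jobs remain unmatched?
Unmatched: 1 workers, 3 jobs

Maximum matching size: 2
Workers: 3 total, 2 matched, 1 unmatched
Jobs: 5 total, 2 matched, 3 unmatched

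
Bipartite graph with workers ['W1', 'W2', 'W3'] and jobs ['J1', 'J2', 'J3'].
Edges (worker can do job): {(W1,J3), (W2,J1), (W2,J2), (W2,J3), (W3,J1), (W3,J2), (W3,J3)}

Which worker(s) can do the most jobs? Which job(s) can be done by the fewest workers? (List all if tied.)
Most versatile: W2, W3 (3 jobs); Least covered: J1, J2 (2 workers)

Worker degrees (jobs they can do): W1:1, W2:3, W3:3
Job degrees (workers who can do it): J1:2, J2:2, J3:3

Maximum worker degree is 3, achieved by: W2, W3
Minimum job degree is 2, achieved by: J1, J2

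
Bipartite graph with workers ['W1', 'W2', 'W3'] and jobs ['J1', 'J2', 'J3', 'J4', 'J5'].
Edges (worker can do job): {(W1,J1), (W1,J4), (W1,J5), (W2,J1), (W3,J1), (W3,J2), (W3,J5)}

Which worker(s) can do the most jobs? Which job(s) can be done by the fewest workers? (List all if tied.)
Most versatile: W1, W3 (3 jobs); Least covered: J3 (0 workers)

Worker degrees (jobs they can do): W1:3, W2:1, W3:3
Job degrees (workers who can do it): J1:3, J2:1, J3:0, J4:1, J5:2

Maximum worker degree is 3, achieved by: W1, W3
Minimum job degree is 0, achieved by: J3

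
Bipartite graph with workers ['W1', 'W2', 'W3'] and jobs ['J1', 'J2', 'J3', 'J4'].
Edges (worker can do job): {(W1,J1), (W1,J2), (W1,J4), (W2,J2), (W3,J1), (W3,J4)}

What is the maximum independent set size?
Maximum independent set = 4

By König's theorem:
- Min vertex cover = Max matching = 3
- Max independent set = Total vertices - Min vertex cover
- Max independent set = 7 - 3 = 4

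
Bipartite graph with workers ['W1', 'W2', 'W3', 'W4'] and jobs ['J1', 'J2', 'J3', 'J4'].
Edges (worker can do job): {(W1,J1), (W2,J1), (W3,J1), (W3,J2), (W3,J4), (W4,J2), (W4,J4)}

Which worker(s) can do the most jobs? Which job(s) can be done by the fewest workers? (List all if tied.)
Most versatile: W3 (3 jobs); Least covered: J3 (0 workers)

Worker degrees (jobs they can do): W1:1, W2:1, W3:3, W4:2
Job degrees (workers who can do it): J1:3, J2:2, J3:0, J4:2

Maximum worker degree is 3, achieved by: W3
Minimum job degree is 0, achieved by: J3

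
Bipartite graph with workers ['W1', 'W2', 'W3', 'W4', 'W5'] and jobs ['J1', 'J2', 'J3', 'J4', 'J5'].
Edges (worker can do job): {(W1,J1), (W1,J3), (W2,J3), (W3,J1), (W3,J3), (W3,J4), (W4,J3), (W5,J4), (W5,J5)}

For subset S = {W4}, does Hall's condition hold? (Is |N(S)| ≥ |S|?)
Yes: |N(S)| = 1, |S| = 1

Subset S = {W4}
Neighbors N(S) = {J3}

|N(S)| = 1, |S| = 1
Hall's condition: |N(S)| ≥ |S| is satisfied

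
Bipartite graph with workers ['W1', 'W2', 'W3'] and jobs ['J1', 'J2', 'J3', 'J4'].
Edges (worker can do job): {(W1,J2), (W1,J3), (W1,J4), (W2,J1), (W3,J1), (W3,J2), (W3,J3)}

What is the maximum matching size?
Maximum matching size = 3

Maximum matching: {(W1,J4), (W2,J1), (W3,J2)}
Size: 3

This assigns 3 workers to 3 distinct jobs.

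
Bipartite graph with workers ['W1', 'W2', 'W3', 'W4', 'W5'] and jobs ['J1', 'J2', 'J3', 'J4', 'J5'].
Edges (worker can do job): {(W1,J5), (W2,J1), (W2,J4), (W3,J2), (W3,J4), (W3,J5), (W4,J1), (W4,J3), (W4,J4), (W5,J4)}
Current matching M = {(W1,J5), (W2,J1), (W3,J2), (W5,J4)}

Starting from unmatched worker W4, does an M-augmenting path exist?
Yes: W4 → J3

An M-augmenting path alternates non-matching / matching edges, starting and ending at unmatched vertices.
Path: W4 → J3
(J3 is unmatched in M, so the path is augmenting.)
Flipping edges along this path would increase |M| from 4 to 5.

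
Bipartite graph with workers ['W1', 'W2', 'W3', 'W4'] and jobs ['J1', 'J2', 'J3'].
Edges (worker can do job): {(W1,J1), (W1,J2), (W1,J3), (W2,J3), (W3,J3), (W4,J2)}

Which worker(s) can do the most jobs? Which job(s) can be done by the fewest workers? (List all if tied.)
Most versatile: W1 (3 jobs); Least covered: J1 (1 workers)

Worker degrees (jobs they can do): W1:3, W2:1, W3:1, W4:1
Job degrees (workers who can do it): J1:1, J2:2, J3:3

Maximum worker degree is 3, achieved by: W1
Minimum job degree is 1, achieved by: J1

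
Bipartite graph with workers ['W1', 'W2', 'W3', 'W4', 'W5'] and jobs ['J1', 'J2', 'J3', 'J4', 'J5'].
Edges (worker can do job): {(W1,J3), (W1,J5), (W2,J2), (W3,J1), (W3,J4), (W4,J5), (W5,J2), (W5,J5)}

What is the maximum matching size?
Maximum matching size = 4

Maximum matching: {(W1,J3), (W3,J4), (W4,J5), (W5,J2)}
Size: 4

This assigns 4 workers to 4 distinct jobs.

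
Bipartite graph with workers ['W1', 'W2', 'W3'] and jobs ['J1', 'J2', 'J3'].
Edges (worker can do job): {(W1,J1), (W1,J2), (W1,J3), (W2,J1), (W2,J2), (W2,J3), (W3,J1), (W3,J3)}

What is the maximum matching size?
Maximum matching size = 3

Maximum matching: {(W1,J2), (W2,J3), (W3,J1)}
Size: 3

This assigns 3 workers to 3 distinct jobs.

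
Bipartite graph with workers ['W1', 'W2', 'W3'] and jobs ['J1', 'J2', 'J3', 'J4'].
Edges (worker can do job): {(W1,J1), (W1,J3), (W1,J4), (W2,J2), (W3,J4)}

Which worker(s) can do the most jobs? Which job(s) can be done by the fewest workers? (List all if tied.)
Most versatile: W1 (3 jobs); Least covered: J1, J2, J3 (1 workers)

Worker degrees (jobs they can do): W1:3, W2:1, W3:1
Job degrees (workers who can do it): J1:1, J2:1, J3:1, J4:2

Maximum worker degree is 3, achieved by: W1
Minimum job degree is 1, achieved by: J1, J2, J3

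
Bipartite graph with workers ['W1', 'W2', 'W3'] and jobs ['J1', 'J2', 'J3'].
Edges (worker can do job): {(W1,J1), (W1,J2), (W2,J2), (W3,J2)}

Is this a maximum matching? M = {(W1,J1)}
No, size 1 is not maximum

Proposed matching has size 1.
Maximum matching size for this graph: 2.

This is NOT maximum - can be improved to size 2.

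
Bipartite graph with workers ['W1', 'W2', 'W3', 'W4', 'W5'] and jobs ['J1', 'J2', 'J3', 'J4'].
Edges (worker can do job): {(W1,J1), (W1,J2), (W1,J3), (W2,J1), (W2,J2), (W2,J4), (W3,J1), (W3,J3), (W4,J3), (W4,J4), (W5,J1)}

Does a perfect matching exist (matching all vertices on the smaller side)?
Yes, perfect matching exists (size 4)

Perfect matching: {(W1,J2), (W3,J3), (W4,J4), (W5,J1)}
All 4 vertices on the smaller side are matched.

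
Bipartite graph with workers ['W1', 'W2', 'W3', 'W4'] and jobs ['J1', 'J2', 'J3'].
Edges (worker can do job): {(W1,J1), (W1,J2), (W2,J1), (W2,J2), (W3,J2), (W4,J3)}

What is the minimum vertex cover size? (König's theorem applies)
Minimum vertex cover size = 3

By König's theorem: in bipartite graphs,
min vertex cover = max matching = 3

Maximum matching has size 3, so minimum vertex cover also has size 3.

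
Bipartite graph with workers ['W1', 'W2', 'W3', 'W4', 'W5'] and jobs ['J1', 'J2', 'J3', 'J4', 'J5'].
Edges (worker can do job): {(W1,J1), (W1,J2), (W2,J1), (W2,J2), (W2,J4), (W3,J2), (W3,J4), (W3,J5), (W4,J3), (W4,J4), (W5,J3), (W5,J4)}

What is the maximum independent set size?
Maximum independent set = 5

By König's theorem:
- Min vertex cover = Max matching = 5
- Max independent set = Total vertices - Min vertex cover
- Max independent set = 10 - 5 = 5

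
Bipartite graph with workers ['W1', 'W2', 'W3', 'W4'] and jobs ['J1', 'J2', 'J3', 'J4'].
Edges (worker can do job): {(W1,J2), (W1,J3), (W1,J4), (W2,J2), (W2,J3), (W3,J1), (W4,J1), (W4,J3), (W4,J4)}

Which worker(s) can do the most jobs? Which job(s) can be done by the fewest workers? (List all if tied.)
Most versatile: W1, W4 (3 jobs); Least covered: J1, J2, J4 (2 workers)

Worker degrees (jobs they can do): W1:3, W2:2, W3:1, W4:3
Job degrees (workers who can do it): J1:2, J2:2, J3:3, J4:2

Maximum worker degree is 3, achieved by: W1, W4
Minimum job degree is 2, achieved by: J1, J2, J4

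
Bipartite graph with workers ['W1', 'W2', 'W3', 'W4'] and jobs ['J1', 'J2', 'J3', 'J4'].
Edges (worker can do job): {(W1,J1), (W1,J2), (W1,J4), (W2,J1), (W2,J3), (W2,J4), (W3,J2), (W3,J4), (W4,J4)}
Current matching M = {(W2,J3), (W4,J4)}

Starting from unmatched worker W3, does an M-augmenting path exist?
Yes: W3 → J2

An M-augmenting path alternates non-matching / matching edges, starting and ending at unmatched vertices.
Path: W3 → J2
(J2 is unmatched in M, so the path is augmenting.)
Flipping edges along this path would increase |M| from 2 to 3.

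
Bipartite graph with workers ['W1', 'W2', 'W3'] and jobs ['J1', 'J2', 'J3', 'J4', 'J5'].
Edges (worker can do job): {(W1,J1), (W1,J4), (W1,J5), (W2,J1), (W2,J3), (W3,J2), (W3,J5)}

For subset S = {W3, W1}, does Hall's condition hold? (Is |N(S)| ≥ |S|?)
Yes: |N(S)| = 4, |S| = 2

Subset S = {W3, W1}
Neighbors N(S) = {J1, J2, J4, J5}

|N(S)| = 4, |S| = 2
Hall's condition: |N(S)| ≥ |S| is satisfied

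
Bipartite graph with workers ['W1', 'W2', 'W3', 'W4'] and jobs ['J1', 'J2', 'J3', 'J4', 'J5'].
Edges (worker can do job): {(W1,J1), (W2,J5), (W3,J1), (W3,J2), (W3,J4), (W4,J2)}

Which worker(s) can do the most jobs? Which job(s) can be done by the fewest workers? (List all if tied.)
Most versatile: W3 (3 jobs); Least covered: J3 (0 workers)

Worker degrees (jobs they can do): W1:1, W2:1, W3:3, W4:1
Job degrees (workers who can do it): J1:2, J2:2, J3:0, J4:1, J5:1

Maximum worker degree is 3, achieved by: W3
Minimum job degree is 0, achieved by: J3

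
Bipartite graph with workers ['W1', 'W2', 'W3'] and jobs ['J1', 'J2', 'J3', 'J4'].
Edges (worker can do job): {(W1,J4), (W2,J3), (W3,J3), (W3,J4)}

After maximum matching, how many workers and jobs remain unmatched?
Unmatched: 1 workers, 2 jobs

Maximum matching size: 2
Workers: 3 total, 2 matched, 1 unmatched
Jobs: 4 total, 2 matched, 2 unmatched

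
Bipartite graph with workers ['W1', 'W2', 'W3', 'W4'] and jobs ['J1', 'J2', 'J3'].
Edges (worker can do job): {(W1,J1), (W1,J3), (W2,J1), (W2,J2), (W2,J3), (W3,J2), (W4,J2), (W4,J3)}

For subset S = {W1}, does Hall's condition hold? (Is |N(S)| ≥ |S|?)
Yes: |N(S)| = 2, |S| = 1

Subset S = {W1}
Neighbors N(S) = {J1, J3}

|N(S)| = 2, |S| = 1
Hall's condition: |N(S)| ≥ |S| is satisfied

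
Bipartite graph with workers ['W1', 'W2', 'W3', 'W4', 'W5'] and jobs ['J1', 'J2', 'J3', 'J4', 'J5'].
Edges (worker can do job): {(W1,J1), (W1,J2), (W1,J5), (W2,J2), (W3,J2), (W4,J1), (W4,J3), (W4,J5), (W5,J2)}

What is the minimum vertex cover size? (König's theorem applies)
Minimum vertex cover size = 3

By König's theorem: in bipartite graphs,
min vertex cover = max matching = 3

Maximum matching has size 3, so minimum vertex cover also has size 3.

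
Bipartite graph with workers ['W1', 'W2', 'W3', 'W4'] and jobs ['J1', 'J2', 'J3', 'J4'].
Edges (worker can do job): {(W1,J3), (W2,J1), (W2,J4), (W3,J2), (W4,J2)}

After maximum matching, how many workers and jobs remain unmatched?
Unmatched: 1 workers, 1 jobs

Maximum matching size: 3
Workers: 4 total, 3 matched, 1 unmatched
Jobs: 4 total, 3 matched, 1 unmatched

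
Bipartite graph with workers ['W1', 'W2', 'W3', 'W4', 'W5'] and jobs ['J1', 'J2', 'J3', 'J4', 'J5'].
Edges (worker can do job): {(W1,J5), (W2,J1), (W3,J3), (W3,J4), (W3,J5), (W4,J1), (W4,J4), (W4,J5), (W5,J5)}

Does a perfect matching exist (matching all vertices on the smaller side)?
No, maximum matching has size 4 < 5

Maximum matching has size 4, need 5 for perfect matching.
Unmatched workers: ['W1']
Unmatched jobs: ['J2']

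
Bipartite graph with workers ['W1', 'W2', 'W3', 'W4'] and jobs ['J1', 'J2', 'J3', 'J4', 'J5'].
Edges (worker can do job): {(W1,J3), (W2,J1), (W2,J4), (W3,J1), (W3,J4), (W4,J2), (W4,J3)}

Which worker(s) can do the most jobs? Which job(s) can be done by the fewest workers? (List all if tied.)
Most versatile: W2, W3, W4 (2 jobs); Least covered: J5 (0 workers)

Worker degrees (jobs they can do): W1:1, W2:2, W3:2, W4:2
Job degrees (workers who can do it): J1:2, J2:1, J3:2, J4:2, J5:0

Maximum worker degree is 2, achieved by: W2, W3, W4
Minimum job degree is 0, achieved by: J5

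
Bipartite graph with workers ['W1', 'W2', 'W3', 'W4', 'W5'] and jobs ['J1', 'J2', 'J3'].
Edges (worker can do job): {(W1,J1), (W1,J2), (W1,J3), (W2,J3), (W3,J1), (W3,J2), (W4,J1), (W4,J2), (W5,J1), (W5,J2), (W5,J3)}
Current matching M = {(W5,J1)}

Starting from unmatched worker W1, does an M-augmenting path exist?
Yes: W1 → J3

An M-augmenting path alternates non-matching / matching edges, starting and ending at unmatched vertices.
Path: W1 → J3
(J3 is unmatched in M, so the path is augmenting.)
Flipping edges along this path would increase |M| from 1 to 2.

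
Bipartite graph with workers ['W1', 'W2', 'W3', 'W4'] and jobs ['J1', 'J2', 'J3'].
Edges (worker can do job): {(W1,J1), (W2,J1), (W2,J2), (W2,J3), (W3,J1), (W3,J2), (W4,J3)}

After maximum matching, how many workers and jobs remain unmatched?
Unmatched: 1 workers, 0 jobs

Maximum matching size: 3
Workers: 4 total, 3 matched, 1 unmatched
Jobs: 3 total, 3 matched, 0 unmatched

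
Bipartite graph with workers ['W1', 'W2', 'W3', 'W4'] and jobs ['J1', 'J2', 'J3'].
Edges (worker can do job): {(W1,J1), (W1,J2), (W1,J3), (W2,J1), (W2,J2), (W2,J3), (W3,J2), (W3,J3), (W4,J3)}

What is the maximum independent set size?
Maximum independent set = 4

By König's theorem:
- Min vertex cover = Max matching = 3
- Max independent set = Total vertices - Min vertex cover
- Max independent set = 7 - 3 = 4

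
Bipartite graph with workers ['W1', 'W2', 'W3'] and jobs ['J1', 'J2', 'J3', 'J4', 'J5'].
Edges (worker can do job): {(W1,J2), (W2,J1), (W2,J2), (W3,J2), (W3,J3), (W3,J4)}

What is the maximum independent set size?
Maximum independent set = 5

By König's theorem:
- Min vertex cover = Max matching = 3
- Max independent set = Total vertices - Min vertex cover
- Max independent set = 8 - 3 = 5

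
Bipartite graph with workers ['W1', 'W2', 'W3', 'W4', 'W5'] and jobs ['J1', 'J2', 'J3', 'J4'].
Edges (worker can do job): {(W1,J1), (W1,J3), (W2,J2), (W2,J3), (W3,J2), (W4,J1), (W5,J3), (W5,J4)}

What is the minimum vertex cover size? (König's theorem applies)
Minimum vertex cover size = 4

By König's theorem: in bipartite graphs,
min vertex cover = max matching = 4

Maximum matching has size 4, so minimum vertex cover also has size 4.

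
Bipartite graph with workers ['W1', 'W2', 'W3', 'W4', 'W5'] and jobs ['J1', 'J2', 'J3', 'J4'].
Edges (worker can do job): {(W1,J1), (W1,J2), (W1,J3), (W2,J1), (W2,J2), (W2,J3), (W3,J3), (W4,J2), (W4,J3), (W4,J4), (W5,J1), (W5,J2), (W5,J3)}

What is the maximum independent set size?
Maximum independent set = 5

By König's theorem:
- Min vertex cover = Max matching = 4
- Max independent set = Total vertices - Min vertex cover
- Max independent set = 9 - 4 = 5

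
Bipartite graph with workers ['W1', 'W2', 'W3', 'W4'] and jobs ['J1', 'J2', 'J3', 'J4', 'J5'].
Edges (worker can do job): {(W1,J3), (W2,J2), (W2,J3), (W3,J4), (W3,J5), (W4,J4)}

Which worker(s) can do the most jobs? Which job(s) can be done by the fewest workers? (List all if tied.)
Most versatile: W2, W3 (2 jobs); Least covered: J1 (0 workers)

Worker degrees (jobs they can do): W1:1, W2:2, W3:2, W4:1
Job degrees (workers who can do it): J1:0, J2:1, J3:2, J4:2, J5:1

Maximum worker degree is 2, achieved by: W2, W3
Minimum job degree is 0, achieved by: J1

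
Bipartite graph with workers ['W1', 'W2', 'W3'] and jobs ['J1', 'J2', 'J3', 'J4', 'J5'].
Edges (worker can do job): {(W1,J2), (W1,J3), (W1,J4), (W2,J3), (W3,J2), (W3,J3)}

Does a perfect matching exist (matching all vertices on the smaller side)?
Yes, perfect matching exists (size 3)

Perfect matching: {(W1,J4), (W2,J3), (W3,J2)}
All 3 vertices on the smaller side are matched.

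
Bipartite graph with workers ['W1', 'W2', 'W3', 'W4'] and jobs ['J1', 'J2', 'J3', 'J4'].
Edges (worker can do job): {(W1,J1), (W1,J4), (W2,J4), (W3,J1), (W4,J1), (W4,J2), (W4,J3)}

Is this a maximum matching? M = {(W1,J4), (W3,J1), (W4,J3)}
Yes, size 3 is maximum

Proposed matching has size 3.
Maximum matching size for this graph: 3.

This is a maximum matching.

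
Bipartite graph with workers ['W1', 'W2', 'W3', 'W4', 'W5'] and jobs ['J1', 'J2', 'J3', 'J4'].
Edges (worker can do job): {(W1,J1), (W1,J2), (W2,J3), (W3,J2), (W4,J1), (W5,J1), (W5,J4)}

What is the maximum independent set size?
Maximum independent set = 5

By König's theorem:
- Min vertex cover = Max matching = 4
- Max independent set = Total vertices - Min vertex cover
- Max independent set = 9 - 4 = 5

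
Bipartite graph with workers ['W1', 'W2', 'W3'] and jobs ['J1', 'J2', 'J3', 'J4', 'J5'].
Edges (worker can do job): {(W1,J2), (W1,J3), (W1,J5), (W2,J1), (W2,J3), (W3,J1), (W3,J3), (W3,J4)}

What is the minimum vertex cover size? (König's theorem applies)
Minimum vertex cover size = 3

By König's theorem: in bipartite graphs,
min vertex cover = max matching = 3

Maximum matching has size 3, so minimum vertex cover also has size 3.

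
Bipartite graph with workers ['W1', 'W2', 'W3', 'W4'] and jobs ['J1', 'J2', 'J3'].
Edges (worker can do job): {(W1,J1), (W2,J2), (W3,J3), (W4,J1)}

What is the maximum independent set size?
Maximum independent set = 4

By König's theorem:
- Min vertex cover = Max matching = 3
- Max independent set = Total vertices - Min vertex cover
- Max independent set = 7 - 3 = 4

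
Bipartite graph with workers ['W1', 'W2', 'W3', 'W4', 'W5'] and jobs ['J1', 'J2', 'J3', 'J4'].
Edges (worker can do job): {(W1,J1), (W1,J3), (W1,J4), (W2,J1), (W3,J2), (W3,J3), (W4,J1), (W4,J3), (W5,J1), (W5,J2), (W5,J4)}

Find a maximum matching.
Matching: {(W1,J4), (W3,J2), (W4,J3), (W5,J1)}

Maximum matching (size 4):
  W1 → J4
  W3 → J2
  W4 → J3
  W5 → J1

Each worker is assigned to at most one job, and each job to at most one worker.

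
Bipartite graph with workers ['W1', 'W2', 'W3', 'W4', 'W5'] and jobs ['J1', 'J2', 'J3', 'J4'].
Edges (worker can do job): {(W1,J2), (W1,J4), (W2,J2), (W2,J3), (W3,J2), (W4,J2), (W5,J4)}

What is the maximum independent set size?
Maximum independent set = 6

By König's theorem:
- Min vertex cover = Max matching = 3
- Max independent set = Total vertices - Min vertex cover
- Max independent set = 9 - 3 = 6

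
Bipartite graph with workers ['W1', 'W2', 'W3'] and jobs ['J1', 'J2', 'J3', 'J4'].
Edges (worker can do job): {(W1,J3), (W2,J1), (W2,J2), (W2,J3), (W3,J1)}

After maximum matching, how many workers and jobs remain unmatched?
Unmatched: 0 workers, 1 jobs

Maximum matching size: 3
Workers: 3 total, 3 matched, 0 unmatched
Jobs: 4 total, 3 matched, 1 unmatched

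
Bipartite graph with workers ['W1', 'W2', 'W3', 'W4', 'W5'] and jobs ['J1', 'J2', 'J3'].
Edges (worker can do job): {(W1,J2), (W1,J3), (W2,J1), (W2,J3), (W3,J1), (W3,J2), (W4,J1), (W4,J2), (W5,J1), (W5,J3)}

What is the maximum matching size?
Maximum matching size = 3

Maximum matching: {(W3,J1), (W4,J2), (W5,J3)}
Size: 3

This assigns 3 workers to 3 distinct jobs.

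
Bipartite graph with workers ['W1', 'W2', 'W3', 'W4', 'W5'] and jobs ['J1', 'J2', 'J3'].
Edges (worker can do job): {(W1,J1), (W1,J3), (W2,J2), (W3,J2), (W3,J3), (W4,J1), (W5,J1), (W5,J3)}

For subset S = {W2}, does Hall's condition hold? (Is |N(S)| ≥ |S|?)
Yes: |N(S)| = 1, |S| = 1

Subset S = {W2}
Neighbors N(S) = {J2}

|N(S)| = 1, |S| = 1
Hall's condition: |N(S)| ≥ |S| is satisfied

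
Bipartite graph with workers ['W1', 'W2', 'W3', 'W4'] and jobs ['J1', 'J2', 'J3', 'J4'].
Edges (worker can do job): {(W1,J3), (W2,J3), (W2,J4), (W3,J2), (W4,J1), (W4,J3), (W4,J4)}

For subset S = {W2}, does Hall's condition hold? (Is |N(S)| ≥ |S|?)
Yes: |N(S)| = 2, |S| = 1

Subset S = {W2}
Neighbors N(S) = {J3, J4}

|N(S)| = 2, |S| = 1
Hall's condition: |N(S)| ≥ |S| is satisfied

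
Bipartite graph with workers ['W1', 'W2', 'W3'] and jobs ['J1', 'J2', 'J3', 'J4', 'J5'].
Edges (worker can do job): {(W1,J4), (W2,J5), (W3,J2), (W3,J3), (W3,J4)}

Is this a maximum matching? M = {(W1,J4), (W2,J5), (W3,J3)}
Yes, size 3 is maximum

Proposed matching has size 3.
Maximum matching size for this graph: 3.

This is a maximum matching.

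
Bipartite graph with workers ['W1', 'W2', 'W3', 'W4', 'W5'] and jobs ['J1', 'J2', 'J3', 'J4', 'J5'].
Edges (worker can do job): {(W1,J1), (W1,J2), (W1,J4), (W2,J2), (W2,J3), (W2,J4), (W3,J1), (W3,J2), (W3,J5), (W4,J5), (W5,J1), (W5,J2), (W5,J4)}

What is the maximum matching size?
Maximum matching size = 5

Maximum matching: {(W1,J2), (W2,J3), (W3,J1), (W4,J5), (W5,J4)}
Size: 5

This assigns 5 workers to 5 distinct jobs.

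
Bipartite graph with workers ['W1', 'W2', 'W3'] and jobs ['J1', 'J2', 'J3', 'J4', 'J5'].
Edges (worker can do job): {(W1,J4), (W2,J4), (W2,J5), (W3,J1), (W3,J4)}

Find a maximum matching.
Matching: {(W1,J4), (W2,J5), (W3,J1)}

Maximum matching (size 3):
  W1 → J4
  W2 → J5
  W3 → J1

Each worker is assigned to at most one job, and each job to at most one worker.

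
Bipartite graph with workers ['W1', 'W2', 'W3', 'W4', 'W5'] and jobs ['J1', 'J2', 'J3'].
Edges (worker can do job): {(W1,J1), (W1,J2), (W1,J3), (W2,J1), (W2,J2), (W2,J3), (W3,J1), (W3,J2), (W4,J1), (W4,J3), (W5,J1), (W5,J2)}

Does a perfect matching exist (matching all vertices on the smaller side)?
Yes, perfect matching exists (size 3)

Perfect matching: {(W3,J2), (W4,J3), (W5,J1)}
All 3 vertices on the smaller side are matched.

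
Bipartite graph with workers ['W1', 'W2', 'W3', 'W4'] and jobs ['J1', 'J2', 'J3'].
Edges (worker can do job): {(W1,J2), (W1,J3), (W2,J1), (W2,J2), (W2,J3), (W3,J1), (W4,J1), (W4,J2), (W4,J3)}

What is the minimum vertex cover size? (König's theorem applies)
Minimum vertex cover size = 3

By König's theorem: in bipartite graphs,
min vertex cover = max matching = 3

Maximum matching has size 3, so minimum vertex cover also has size 3.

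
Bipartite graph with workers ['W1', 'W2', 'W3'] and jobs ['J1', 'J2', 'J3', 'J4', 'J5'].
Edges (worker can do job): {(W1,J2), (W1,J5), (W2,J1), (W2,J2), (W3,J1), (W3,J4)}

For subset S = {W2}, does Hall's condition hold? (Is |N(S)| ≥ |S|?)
Yes: |N(S)| = 2, |S| = 1

Subset S = {W2}
Neighbors N(S) = {J1, J2}

|N(S)| = 2, |S| = 1
Hall's condition: |N(S)| ≥ |S| is satisfied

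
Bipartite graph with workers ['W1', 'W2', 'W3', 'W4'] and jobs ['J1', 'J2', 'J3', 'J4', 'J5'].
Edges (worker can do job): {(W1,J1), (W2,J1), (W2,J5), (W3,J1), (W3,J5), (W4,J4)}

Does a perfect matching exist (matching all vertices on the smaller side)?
No, maximum matching has size 3 < 4

Maximum matching has size 3, need 4 for perfect matching.
Unmatched workers: ['W1']
Unmatched jobs: ['J3', 'J2']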